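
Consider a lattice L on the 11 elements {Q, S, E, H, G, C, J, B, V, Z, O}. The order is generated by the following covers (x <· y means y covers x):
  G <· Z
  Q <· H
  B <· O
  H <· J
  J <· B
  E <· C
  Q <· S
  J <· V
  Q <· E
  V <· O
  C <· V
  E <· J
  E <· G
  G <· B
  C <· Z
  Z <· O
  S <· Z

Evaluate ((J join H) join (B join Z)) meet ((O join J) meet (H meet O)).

J ∨ H = J
B ∨ Z = O
J ∨ O = O
O ∨ J = O
H ∧ O = H
O ∧ H = H
O ∧ H = H

H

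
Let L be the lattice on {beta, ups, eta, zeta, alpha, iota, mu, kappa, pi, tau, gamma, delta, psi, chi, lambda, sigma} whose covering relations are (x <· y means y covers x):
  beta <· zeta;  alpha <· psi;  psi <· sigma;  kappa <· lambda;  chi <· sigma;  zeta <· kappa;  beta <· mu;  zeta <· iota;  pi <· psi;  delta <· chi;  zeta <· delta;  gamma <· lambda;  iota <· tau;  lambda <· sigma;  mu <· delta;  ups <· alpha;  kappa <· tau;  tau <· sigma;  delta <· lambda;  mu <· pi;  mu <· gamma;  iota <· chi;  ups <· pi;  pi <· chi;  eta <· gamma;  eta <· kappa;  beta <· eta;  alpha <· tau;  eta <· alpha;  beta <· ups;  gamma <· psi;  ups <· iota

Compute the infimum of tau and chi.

iota

Common lower bounds of {tau, chi}: beta, iota, ups, zeta.
The greatest among these is iota.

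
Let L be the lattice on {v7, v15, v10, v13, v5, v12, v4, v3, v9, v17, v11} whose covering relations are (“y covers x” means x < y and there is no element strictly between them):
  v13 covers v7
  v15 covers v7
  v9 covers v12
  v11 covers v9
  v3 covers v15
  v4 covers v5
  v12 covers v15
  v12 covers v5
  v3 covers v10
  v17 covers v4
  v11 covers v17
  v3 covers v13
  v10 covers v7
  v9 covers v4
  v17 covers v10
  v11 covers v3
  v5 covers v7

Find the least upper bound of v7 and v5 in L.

v5

Common upper bounds of {v7, v5}: v11, v12, v17, v4, v5, v9.
The least among these is v5.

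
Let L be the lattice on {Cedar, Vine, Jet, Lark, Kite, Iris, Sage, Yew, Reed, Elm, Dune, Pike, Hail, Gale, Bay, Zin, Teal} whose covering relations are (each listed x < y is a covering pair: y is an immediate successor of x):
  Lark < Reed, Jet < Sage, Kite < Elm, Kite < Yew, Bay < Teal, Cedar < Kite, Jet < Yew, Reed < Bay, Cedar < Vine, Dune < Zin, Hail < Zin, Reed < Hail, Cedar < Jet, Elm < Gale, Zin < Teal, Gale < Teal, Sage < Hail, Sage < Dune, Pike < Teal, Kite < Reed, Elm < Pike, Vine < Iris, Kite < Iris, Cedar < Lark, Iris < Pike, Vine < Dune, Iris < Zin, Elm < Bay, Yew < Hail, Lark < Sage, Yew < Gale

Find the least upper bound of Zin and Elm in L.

Teal

Common upper bounds of {Zin, Elm}: Teal.
The least among these is Teal.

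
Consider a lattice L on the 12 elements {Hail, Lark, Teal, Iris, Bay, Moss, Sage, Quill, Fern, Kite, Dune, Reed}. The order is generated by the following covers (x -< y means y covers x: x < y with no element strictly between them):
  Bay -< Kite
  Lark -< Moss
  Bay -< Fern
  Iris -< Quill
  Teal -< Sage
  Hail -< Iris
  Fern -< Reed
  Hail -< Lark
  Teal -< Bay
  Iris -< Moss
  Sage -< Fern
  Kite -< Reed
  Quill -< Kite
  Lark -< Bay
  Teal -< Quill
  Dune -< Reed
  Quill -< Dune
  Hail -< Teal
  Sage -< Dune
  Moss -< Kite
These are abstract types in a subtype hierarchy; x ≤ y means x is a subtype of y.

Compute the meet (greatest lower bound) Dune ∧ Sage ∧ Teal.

Common lower bounds of {Dune, Sage, Teal}: Hail, Teal.
The greatest among these is Teal.

Teal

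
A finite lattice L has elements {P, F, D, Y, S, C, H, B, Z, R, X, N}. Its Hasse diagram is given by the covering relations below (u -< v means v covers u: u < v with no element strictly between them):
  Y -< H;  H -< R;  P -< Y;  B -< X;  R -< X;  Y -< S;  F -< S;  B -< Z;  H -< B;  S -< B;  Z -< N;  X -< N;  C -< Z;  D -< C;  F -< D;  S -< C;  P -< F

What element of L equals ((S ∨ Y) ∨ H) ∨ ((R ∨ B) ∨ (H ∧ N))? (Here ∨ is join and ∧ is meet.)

S ∨ Y = S
S ∨ H = B
R ∨ B = X
H ∧ N = H
X ∨ H = X
B ∨ X = X

X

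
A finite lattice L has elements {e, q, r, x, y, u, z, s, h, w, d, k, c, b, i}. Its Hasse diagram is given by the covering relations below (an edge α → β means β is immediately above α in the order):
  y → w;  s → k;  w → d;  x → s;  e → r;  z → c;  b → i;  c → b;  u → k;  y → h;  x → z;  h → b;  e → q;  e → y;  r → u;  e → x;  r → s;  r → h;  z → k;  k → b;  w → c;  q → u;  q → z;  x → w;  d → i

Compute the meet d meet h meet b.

y

Common lower bounds of {d, h, b}: e, y.
The greatest among these is y.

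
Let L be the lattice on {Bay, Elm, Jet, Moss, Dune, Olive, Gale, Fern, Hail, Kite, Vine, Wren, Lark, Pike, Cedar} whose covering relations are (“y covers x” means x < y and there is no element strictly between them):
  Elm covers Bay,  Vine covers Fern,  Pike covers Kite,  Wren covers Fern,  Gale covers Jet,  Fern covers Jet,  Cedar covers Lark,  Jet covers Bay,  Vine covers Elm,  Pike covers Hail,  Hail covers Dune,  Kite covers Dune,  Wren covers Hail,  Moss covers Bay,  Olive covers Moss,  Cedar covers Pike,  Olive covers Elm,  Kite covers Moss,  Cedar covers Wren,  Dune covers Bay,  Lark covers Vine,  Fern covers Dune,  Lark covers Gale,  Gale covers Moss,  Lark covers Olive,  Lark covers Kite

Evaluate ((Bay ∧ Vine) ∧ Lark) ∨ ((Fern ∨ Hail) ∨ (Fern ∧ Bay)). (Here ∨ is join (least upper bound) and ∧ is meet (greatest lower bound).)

Bay ∧ Vine = Bay
Bay ∧ Lark = Bay
Fern ∨ Hail = Wren
Fern ∧ Bay = Bay
Wren ∨ Bay = Wren
Bay ∨ Wren = Wren

Wren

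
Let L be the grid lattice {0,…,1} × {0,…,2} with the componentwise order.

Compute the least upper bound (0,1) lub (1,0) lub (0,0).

In a product of chains, the join is componentwise max, giving (1,1).

(1,1)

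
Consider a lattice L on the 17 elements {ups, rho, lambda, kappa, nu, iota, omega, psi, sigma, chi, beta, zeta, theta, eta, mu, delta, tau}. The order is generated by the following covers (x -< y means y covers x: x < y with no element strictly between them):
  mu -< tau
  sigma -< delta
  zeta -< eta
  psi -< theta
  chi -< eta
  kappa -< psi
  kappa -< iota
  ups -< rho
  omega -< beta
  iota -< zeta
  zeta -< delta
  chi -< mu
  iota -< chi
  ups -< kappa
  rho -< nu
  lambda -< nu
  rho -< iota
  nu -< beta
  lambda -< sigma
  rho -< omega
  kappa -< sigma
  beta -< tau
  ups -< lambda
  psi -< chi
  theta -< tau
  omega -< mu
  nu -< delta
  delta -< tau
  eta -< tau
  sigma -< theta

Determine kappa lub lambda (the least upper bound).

Common upper bounds of {kappa, lambda}: delta, sigma, tau, theta.
The least among these is sigma.

sigma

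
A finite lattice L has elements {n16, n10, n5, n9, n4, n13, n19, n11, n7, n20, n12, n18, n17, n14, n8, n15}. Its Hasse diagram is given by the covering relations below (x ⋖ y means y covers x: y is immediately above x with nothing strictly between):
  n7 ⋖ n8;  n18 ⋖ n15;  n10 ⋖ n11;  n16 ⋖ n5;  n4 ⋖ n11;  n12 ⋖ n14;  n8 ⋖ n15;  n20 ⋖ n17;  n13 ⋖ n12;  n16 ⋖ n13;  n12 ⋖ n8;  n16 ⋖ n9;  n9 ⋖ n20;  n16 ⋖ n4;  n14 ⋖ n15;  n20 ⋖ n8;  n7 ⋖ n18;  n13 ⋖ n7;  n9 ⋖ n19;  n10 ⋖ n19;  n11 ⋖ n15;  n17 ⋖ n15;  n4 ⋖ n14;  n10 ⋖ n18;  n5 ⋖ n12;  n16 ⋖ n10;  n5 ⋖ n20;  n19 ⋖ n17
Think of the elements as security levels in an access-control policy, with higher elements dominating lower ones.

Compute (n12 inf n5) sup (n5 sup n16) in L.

n12 ∧ n5 = n5
n5 ∨ n16 = n5
n5 ∨ n5 = n5

n5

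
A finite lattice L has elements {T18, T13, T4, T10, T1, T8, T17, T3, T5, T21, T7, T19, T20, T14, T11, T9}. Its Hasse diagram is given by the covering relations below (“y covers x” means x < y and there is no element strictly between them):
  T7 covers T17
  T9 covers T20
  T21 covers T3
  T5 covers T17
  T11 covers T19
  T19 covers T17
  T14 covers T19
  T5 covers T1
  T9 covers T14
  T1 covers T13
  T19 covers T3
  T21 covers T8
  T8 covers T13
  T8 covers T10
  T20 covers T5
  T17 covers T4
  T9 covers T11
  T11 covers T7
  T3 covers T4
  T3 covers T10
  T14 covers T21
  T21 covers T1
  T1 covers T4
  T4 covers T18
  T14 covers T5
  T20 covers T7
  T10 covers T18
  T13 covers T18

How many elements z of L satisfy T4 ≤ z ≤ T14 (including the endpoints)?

8

The interval [T4, T14] = {T1, T14, T17, T19, T21, T3, T4, T5}, which has 8 elements.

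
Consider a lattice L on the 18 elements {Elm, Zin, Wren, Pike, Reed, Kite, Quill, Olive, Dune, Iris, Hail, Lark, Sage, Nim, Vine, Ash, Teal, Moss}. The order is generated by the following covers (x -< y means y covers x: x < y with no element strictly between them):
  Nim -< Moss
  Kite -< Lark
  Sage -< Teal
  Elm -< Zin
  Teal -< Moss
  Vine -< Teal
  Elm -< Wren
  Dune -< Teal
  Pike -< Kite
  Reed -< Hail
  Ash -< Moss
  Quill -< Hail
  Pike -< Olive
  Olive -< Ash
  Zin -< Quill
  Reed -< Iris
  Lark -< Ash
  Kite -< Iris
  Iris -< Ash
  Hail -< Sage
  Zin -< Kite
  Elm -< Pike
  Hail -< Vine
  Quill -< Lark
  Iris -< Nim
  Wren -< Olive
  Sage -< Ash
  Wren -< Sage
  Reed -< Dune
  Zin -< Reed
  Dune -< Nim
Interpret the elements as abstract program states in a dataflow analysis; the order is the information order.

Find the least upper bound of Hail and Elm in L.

Hail

Common upper bounds of {Hail, Elm}: Ash, Hail, Moss, Sage, Teal, Vine.
The least among these is Hail.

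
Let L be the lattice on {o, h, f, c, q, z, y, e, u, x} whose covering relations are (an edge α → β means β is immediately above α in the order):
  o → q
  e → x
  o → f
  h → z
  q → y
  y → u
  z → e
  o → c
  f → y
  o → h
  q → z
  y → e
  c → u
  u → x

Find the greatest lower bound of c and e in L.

o

Common lower bounds of {c, e}: o.
The greatest among these is o.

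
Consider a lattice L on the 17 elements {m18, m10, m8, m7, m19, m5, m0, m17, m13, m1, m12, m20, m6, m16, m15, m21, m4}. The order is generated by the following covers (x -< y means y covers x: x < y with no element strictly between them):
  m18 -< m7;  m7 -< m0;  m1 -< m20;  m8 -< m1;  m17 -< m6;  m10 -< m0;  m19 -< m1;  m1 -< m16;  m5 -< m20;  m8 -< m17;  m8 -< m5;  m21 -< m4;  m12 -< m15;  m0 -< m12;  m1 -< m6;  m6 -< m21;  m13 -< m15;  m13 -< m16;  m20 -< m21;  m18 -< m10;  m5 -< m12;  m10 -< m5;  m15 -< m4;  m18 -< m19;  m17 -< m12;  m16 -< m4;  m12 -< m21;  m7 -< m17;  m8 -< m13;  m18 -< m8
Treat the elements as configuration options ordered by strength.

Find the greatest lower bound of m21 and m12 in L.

m12

Common lower bounds of {m21, m12}: m0, m10, m12, m17, m18, m5, m7, m8.
The greatest among these is m12.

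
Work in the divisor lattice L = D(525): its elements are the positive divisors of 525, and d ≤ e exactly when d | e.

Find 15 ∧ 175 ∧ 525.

In the divisibility order, the meet is the greatest common divisor: gcd(15, 175, 525) = 5.

5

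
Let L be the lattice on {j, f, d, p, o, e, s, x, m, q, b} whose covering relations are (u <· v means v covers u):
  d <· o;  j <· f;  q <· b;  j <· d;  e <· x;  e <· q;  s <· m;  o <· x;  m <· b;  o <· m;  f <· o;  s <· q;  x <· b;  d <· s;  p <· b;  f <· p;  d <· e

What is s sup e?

q

Common upper bounds of {s, e}: b, q.
The least among these is q.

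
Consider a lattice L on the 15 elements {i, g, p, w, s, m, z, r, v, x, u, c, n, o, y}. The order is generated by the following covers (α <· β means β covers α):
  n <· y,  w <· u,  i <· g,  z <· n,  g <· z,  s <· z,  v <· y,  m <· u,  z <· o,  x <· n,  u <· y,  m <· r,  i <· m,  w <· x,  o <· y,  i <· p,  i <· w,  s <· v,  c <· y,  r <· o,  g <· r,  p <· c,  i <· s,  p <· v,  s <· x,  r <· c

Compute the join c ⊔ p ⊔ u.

Common upper bounds of {c, p, u}: y.
The least among these is y.

y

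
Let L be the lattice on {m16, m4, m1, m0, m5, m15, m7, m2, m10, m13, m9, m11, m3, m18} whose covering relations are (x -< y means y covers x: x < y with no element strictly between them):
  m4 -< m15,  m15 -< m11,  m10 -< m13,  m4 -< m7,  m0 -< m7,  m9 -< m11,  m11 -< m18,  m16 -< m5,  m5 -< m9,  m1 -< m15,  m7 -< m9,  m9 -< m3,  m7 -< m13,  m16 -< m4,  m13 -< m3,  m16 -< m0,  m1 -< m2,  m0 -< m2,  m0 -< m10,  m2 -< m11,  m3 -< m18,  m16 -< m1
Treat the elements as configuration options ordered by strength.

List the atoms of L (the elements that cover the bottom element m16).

m0, m1, m4, m5

The atoms are exactly the elements that cover m16: m0, m1, m4, m5.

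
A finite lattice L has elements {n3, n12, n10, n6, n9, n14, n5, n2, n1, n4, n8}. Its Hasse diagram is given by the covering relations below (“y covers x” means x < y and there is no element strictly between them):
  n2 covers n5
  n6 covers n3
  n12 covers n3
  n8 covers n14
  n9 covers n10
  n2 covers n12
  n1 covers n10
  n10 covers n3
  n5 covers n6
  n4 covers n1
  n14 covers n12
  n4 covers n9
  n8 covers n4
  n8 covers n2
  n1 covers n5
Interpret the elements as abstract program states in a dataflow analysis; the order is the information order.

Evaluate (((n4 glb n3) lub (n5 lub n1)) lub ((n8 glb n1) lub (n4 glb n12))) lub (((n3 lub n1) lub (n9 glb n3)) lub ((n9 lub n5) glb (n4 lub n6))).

n4 ∧ n3 = n3
n5 ∨ n1 = n1
n3 ∨ n1 = n1
n8 ∧ n1 = n1
n4 ∧ n12 = n3
n1 ∨ n3 = n1
n1 ∨ n1 = n1
n3 ∨ n1 = n1
n9 ∧ n3 = n3
n1 ∨ n3 = n1
n9 ∨ n5 = n4
n4 ∨ n6 = n4
n4 ∧ n4 = n4
n1 ∨ n4 = n4
n1 ∨ n4 = n4

n4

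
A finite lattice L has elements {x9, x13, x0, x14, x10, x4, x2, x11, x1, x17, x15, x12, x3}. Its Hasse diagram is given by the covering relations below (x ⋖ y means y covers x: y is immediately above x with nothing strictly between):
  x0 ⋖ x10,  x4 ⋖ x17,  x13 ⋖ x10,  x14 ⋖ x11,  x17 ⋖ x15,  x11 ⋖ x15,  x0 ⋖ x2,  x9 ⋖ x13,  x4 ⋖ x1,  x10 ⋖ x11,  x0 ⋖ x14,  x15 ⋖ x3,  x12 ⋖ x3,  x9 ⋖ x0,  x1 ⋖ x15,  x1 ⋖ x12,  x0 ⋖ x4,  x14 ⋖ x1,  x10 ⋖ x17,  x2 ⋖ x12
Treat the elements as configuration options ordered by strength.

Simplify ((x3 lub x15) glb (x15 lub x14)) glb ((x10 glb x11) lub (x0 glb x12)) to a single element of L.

x3 ∨ x15 = x3
x15 ∨ x14 = x15
x3 ∧ x15 = x15
x10 ∧ x11 = x10
x0 ∧ x12 = x0
x10 ∨ x0 = x10
x15 ∧ x10 = x10

x10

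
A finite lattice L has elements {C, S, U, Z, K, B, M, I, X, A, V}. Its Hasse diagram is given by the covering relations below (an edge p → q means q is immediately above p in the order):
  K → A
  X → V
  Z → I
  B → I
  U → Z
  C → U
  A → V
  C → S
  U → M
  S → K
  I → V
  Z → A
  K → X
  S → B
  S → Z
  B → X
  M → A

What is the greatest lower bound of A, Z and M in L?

U

Common lower bounds of {A, Z, M}: C, U.
The greatest among these is U.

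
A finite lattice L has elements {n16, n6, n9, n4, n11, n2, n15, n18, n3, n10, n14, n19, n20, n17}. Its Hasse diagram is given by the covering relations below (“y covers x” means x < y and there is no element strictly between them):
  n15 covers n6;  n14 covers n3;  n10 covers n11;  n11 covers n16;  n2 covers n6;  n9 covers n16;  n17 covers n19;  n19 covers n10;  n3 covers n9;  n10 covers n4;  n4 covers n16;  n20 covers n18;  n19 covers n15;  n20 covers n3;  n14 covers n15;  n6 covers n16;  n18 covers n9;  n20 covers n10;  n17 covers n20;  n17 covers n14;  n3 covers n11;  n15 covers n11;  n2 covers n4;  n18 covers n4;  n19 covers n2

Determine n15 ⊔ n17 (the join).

n17

Common upper bounds of {n15, n17}: n17.
The least among these is n17.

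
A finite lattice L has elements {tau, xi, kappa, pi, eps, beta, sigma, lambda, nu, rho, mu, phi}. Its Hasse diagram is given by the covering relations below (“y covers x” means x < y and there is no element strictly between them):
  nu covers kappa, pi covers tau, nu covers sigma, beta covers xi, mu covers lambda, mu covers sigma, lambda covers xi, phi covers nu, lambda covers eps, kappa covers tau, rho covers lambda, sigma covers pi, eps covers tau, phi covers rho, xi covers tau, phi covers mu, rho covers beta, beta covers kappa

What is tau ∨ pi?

Common upper bounds of {tau, pi}: mu, nu, phi, pi, sigma.
The least among these is pi.

pi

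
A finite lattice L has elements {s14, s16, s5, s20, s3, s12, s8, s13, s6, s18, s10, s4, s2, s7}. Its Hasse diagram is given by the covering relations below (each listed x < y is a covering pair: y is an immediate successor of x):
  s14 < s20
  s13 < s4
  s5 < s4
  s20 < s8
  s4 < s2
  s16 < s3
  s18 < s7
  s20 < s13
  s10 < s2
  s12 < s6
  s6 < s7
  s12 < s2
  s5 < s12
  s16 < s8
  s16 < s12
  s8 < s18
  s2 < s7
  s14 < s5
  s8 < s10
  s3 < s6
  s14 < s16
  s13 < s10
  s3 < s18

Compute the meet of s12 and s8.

s16

Common lower bounds of {s12, s8}: s14, s16.
The greatest among these is s16.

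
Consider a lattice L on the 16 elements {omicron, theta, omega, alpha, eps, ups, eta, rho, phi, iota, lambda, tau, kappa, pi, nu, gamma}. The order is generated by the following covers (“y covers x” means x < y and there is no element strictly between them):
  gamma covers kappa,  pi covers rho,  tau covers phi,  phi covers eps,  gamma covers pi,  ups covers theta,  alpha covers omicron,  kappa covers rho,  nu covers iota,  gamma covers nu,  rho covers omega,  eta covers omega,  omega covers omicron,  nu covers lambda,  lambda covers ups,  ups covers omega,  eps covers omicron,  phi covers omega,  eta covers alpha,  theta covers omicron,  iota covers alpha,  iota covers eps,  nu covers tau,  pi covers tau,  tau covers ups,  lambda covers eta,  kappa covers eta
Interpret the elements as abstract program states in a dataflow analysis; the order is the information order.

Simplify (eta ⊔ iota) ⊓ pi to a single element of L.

eta ∨ iota = nu
nu ∧ pi = tau

tau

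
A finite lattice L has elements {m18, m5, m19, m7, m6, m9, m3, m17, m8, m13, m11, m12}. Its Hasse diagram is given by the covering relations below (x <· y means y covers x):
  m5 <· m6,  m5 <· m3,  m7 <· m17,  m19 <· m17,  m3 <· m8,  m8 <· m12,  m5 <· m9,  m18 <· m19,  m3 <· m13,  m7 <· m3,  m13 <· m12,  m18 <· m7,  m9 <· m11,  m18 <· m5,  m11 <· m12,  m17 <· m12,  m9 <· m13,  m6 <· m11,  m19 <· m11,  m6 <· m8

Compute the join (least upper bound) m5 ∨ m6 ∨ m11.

m11

Common upper bounds of {m5, m6, m11}: m11, m12.
The least among these is m11.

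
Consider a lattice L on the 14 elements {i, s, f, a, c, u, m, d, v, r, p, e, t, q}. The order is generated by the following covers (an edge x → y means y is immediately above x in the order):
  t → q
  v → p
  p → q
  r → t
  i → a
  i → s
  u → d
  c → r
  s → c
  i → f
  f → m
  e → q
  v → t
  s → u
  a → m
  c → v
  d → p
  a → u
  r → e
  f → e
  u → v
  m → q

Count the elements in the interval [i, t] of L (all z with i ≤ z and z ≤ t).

The interval [i, t] = {a, c, i, r, s, t, u, v}, which has 8 elements.

8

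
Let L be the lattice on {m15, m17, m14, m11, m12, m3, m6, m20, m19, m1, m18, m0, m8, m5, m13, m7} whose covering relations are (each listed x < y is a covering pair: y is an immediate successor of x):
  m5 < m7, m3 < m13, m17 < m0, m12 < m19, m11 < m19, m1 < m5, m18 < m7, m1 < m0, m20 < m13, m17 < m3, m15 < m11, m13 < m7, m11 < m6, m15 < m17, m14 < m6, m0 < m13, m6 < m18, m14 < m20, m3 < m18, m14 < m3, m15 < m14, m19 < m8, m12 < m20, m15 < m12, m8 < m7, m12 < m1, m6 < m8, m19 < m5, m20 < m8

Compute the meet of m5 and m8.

Common lower bounds of {m5, m8}: m11, m12, m15, m19.
The greatest among these is m19.

m19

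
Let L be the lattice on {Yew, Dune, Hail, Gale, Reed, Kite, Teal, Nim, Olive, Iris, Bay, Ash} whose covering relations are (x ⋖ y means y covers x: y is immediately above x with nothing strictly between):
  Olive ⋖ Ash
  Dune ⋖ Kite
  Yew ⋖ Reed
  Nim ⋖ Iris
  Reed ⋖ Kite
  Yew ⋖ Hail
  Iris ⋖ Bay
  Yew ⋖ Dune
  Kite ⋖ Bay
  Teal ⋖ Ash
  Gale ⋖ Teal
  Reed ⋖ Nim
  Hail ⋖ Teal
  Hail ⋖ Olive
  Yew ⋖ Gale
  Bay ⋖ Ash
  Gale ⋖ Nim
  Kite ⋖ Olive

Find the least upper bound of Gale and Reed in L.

Common upper bounds of {Gale, Reed}: Ash, Bay, Iris, Nim.
The least among these is Nim.

Nim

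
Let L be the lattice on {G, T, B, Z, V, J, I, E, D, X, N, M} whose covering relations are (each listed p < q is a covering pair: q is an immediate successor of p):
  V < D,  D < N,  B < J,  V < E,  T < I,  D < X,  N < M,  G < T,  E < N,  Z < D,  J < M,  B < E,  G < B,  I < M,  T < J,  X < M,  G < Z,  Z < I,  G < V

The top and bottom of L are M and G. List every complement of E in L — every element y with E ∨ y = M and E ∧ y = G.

Need y with E ∨ y = M and E ∧ y = G.
Checking each element gives: I, T.

I, T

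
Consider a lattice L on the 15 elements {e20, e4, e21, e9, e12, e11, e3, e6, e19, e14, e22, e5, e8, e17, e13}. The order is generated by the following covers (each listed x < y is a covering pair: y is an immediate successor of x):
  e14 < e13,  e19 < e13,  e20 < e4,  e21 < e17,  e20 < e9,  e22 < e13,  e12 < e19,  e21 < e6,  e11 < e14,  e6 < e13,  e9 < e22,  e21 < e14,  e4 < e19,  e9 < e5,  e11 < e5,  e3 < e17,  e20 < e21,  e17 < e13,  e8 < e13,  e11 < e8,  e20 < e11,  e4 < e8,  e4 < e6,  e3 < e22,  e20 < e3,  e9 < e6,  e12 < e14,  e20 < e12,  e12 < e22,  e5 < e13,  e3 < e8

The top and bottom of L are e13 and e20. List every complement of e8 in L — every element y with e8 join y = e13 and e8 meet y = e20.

Need y with e8 ∨ y = e13 and e8 ∧ y = e20.
Checking each element gives: e12, e21, e9.

e12, e21, e9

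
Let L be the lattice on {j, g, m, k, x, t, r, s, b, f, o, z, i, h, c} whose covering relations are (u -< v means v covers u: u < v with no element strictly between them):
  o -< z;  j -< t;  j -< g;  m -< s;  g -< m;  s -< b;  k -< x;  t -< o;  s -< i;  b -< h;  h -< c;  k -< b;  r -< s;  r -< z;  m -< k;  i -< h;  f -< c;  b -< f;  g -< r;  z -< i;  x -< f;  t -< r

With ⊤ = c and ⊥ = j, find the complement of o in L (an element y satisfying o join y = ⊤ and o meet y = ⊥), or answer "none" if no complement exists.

x

Need y with o ∨ y = c and o ∧ y = j.
Checking each element gives: x.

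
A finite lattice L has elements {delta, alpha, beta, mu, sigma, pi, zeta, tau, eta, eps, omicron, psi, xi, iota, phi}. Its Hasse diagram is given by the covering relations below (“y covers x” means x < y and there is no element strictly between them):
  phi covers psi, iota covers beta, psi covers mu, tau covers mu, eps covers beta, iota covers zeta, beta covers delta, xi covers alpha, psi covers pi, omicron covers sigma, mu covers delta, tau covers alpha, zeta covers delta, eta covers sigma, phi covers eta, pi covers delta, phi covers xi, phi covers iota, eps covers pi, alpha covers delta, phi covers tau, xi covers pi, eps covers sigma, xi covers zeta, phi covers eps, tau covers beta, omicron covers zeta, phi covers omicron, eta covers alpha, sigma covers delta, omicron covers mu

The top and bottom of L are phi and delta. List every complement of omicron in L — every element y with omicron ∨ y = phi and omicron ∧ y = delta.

alpha, beta, pi

Need y with omicron ∨ y = phi and omicron ∧ y = delta.
Checking each element gives: alpha, beta, pi.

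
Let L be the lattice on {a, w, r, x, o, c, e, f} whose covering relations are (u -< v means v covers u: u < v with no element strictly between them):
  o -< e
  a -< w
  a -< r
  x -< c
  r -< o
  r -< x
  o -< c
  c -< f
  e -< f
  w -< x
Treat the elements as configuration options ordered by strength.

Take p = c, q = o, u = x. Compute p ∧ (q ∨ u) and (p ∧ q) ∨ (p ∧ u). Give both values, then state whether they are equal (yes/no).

q ∨ u = c, so p ∧ (q ∨ u) = c ∧ c = c.
p ∧ q = o and p ∧ u = x, so (p ∧ q) ∨ (p ∧ u) = o ∨ x = c.
Equal: yes.

c; c; yes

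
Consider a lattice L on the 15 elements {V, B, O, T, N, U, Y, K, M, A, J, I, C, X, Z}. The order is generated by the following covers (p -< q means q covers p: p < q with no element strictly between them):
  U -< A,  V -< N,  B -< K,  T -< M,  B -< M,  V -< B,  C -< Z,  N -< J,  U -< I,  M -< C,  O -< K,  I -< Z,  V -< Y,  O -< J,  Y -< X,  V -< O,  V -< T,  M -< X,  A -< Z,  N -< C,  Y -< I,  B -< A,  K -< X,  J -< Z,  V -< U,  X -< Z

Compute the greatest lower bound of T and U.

V

Common lower bounds of {T, U}: V.
The greatest among these is V.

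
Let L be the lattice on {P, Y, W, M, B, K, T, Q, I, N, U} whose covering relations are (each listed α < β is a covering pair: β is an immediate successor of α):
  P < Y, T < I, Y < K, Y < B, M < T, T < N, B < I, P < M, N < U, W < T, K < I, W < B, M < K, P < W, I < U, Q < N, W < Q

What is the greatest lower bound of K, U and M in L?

M

Common lower bounds of {K, U, M}: M, P.
The greatest among these is M.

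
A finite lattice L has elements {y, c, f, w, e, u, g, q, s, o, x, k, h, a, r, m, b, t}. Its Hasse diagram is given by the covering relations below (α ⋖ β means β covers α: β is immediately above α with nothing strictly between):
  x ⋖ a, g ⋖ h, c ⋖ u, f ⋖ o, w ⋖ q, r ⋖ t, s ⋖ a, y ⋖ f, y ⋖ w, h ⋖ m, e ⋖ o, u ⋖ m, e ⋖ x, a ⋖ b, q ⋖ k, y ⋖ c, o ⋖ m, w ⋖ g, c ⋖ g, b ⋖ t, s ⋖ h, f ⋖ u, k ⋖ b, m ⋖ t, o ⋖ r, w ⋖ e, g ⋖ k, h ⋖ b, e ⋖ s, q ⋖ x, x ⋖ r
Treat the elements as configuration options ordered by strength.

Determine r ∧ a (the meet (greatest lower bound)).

x

Common lower bounds of {r, a}: e, q, w, x, y.
The greatest among these is x.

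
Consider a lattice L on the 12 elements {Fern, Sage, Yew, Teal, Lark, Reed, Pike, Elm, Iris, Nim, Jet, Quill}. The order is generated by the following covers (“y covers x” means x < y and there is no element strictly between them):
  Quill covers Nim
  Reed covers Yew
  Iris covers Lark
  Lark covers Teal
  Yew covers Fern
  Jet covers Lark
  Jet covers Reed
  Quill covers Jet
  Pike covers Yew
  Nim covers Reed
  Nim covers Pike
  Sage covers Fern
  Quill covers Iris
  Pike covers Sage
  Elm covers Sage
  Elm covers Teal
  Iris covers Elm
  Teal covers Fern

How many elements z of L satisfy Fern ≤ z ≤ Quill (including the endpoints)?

The interval [Fern, Quill] = {Elm, Fern, Iris, Jet, Lark, Nim, Pike, Quill, Reed, Sage, Teal, Yew}, which has 12 elements.

12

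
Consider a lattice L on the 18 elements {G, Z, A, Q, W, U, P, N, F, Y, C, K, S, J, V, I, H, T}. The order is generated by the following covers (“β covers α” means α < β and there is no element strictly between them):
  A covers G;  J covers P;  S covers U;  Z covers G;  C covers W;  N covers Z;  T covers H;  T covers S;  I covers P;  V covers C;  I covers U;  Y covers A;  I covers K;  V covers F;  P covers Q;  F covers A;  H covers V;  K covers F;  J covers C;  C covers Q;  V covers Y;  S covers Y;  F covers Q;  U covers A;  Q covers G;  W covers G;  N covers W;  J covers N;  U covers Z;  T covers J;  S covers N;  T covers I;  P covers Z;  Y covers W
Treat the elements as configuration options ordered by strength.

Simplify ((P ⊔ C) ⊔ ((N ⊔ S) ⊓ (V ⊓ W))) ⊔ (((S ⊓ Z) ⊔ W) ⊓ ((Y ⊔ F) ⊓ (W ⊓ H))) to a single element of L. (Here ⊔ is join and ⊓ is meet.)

J

P ∨ C = J
N ∨ S = S
V ∧ W = W
S ∧ W = W
J ∨ W = J
S ∧ Z = Z
Z ∨ W = N
Y ∨ F = V
W ∧ H = W
V ∧ W = W
N ∧ W = W
J ∨ W = J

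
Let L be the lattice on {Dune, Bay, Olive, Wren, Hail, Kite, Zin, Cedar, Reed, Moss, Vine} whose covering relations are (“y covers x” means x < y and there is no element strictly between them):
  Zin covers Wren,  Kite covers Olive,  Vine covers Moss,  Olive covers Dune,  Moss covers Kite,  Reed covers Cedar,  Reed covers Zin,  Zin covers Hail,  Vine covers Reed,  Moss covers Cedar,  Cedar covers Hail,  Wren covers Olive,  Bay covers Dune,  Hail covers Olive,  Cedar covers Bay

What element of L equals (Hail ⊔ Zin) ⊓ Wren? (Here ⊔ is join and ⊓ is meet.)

Wren

Hail ∨ Zin = Zin
Zin ∧ Wren = Wren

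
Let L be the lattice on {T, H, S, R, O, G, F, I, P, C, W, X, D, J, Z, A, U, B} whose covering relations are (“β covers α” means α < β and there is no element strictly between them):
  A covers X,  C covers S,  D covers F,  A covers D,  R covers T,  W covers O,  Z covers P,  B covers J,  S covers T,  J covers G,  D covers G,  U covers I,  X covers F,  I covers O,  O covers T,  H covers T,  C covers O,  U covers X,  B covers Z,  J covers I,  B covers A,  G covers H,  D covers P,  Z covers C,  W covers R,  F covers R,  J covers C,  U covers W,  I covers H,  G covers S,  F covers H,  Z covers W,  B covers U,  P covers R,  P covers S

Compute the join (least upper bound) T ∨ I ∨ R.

Common upper bounds of {T, I, R}: B, U.
The least among these is U.

U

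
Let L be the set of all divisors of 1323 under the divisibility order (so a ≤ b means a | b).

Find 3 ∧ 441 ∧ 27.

In the divisibility order, the meet is the greatest common divisor: gcd(3, 441, 27) = 3.

3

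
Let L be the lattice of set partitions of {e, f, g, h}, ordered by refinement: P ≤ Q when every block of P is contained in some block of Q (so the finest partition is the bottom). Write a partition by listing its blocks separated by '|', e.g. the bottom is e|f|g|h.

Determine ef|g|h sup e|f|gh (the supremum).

ef|gh

The join of ef|g|h and e|f|gh merges any blocks that overlap across the partitions, giving ef|gh.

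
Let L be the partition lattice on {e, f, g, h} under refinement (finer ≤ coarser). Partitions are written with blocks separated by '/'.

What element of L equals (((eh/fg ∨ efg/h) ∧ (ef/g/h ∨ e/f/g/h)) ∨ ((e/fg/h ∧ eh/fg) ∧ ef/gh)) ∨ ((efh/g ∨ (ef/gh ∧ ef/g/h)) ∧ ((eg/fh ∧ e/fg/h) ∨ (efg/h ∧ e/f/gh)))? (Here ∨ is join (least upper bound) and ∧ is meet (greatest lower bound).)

eh/fg ∨ efg/h = efgh
ef/g/h ∨ e/f/g/h = ef/g/h
efgh ∧ ef/g/h = ef/g/h
e/fg/h ∧ eh/fg = e/fg/h
e/fg/h ∧ ef/gh = e/f/g/h
ef/g/h ∨ e/f/g/h = ef/g/h
ef/gh ∧ ef/g/h = ef/g/h
efh/g ∨ ef/g/h = efh/g
eg/fh ∧ e/fg/h = e/f/g/h
efg/h ∧ e/f/gh = e/f/g/h
e/f/g/h ∨ e/f/g/h = e/f/g/h
efh/g ∧ e/f/g/h = e/f/g/h
ef/g/h ∨ e/f/g/h = ef/g/h

ef/g/h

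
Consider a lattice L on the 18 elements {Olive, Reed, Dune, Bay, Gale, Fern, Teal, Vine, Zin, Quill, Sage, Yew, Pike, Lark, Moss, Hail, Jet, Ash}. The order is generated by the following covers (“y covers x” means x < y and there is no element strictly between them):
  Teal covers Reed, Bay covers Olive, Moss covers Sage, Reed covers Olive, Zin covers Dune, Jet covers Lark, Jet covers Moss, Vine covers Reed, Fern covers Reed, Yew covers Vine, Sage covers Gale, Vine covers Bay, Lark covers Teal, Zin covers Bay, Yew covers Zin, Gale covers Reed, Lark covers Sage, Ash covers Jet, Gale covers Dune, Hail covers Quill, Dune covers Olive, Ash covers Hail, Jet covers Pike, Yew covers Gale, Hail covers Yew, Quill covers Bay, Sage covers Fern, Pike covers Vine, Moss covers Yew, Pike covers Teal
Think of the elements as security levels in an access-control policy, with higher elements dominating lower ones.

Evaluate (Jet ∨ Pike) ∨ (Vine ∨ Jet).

Jet

Jet ∨ Pike = Jet
Vine ∨ Jet = Jet
Jet ∨ Jet = Jet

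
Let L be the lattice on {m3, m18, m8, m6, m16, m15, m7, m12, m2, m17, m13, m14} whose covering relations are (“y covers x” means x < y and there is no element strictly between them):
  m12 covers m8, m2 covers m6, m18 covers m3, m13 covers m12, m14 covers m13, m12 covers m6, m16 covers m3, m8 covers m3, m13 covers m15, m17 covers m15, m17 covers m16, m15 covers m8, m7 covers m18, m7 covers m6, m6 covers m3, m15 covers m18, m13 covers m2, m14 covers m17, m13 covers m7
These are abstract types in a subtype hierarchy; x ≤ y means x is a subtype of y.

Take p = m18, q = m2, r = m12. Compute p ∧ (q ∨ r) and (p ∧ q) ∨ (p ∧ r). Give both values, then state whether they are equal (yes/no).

q ∨ r = m13, so p ∧ (q ∨ r) = m18 ∧ m13 = m18.
p ∧ q = m3 and p ∧ r = m3, so (p ∧ q) ∨ (p ∧ r) = m3 ∨ m3 = m3.
Equal: no.

m18; m3; no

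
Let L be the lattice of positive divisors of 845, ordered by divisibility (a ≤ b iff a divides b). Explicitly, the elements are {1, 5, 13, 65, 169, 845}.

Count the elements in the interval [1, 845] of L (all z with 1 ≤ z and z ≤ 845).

6

The interval [1, 845] = {1, 13, 169, 5, 65, 845}, which has 6 elements.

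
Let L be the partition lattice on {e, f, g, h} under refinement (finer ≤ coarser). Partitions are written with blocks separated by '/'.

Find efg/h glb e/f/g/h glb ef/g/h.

The meet (common refinement) of efg/h, e/f/g/h, ef/g/h intersects blocks pairwise, giving e/f/g/h.

e/f/g/h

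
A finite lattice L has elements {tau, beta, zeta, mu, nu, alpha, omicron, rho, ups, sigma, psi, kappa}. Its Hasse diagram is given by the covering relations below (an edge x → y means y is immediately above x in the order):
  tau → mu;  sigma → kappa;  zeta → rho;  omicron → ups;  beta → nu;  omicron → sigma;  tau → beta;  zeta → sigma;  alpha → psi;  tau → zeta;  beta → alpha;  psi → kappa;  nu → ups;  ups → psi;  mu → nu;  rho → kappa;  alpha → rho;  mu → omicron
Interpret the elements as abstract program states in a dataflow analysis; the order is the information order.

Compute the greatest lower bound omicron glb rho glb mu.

tau

Common lower bounds of {omicron, rho, mu}: tau.
The greatest among these is tau.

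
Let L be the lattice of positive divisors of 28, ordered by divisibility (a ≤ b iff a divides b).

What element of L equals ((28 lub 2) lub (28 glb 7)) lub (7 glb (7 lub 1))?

28

28 ∨ 2 = 28
28 ∧ 7 = 7
28 ∨ 7 = 28
7 ∨ 1 = 7
7 ∧ 7 = 7
28 ∨ 7 = 28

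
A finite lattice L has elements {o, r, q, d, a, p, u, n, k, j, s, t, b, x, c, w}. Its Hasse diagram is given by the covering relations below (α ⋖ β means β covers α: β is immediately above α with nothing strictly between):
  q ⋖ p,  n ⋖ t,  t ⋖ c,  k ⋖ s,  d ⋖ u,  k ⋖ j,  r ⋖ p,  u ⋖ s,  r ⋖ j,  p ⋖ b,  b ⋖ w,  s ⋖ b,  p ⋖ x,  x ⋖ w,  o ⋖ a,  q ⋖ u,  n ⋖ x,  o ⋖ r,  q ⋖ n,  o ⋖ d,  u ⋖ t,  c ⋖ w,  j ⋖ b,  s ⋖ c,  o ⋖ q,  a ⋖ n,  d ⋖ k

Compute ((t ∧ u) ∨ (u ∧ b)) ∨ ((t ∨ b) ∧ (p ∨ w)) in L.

w

t ∧ u = u
u ∧ b = u
u ∨ u = u
t ∨ b = w
p ∨ w = w
w ∧ w = w
u ∨ w = w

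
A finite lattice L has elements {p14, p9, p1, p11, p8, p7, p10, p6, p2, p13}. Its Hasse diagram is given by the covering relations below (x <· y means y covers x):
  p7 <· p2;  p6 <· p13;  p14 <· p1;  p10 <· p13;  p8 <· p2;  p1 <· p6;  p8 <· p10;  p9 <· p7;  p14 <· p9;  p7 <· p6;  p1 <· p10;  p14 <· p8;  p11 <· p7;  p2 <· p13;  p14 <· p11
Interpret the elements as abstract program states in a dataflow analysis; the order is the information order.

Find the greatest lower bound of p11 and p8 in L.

p14

Common lower bounds of {p11, p8}: p14.
The greatest among these is p14.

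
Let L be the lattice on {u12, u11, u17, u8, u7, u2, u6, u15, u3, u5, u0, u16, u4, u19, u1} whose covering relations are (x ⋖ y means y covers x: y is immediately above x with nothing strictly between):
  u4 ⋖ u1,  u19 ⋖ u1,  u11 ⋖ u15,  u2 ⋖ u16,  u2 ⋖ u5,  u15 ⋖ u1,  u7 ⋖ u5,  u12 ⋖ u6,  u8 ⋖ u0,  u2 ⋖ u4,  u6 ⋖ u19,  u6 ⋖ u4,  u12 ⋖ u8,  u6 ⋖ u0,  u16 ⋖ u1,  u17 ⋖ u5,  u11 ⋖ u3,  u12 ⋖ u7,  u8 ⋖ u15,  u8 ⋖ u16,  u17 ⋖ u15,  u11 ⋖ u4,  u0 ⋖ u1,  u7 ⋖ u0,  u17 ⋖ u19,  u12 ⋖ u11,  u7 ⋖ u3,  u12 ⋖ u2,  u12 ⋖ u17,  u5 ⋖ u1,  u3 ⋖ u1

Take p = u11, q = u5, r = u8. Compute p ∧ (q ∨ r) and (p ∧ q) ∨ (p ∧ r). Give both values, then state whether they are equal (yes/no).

u11; u12; no

q ∨ r = u1, so p ∧ (q ∨ r) = u11 ∧ u1 = u11.
p ∧ q = u12 and p ∧ r = u12, so (p ∧ q) ∨ (p ∧ r) = u12 ∨ u12 = u12.
Equal: no.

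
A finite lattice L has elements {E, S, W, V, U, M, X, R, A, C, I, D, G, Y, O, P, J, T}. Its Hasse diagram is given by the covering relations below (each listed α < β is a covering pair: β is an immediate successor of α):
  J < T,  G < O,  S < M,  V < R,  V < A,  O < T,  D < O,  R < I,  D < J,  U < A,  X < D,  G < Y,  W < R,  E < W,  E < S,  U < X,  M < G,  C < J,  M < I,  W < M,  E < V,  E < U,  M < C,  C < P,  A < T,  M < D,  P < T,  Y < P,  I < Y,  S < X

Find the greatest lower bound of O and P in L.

G

Common lower bounds of {O, P}: E, G, M, S, W.
The greatest among these is G.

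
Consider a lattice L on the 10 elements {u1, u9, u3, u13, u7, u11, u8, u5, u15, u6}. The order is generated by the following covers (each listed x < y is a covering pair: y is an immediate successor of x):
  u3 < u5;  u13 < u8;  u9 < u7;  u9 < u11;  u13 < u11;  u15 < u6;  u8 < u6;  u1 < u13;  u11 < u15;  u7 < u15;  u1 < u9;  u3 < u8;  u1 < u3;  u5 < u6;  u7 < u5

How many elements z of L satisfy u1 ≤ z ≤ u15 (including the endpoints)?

The interval [u1, u15] = {u1, u11, u13, u15, u7, u9}, which has 6 elements.

6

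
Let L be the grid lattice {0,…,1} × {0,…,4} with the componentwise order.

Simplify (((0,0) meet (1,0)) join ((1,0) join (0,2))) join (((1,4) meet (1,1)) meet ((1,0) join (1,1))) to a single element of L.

(0,0) ∧ (1,0) = (0,0)
(1,0) ∨ (0,2) = (1,2)
(0,0) ∨ (1,2) = (1,2)
(1,4) ∧ (1,1) = (1,1)
(1,0) ∨ (1,1) = (1,1)
(1,1) ∧ (1,1) = (1,1)
(1,2) ∨ (1,1) = (1,2)

(1,2)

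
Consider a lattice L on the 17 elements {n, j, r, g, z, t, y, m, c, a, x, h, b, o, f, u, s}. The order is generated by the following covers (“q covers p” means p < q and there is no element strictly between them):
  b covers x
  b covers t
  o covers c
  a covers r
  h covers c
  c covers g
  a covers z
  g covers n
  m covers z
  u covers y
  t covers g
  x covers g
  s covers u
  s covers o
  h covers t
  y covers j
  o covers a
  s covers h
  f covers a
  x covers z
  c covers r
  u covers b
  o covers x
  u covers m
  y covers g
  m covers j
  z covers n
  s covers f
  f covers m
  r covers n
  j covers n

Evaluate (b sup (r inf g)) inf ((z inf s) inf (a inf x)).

r ∧ g = n
b ∨ n = b
z ∧ s = z
a ∧ x = z
z ∧ z = z
b ∧ z = z

z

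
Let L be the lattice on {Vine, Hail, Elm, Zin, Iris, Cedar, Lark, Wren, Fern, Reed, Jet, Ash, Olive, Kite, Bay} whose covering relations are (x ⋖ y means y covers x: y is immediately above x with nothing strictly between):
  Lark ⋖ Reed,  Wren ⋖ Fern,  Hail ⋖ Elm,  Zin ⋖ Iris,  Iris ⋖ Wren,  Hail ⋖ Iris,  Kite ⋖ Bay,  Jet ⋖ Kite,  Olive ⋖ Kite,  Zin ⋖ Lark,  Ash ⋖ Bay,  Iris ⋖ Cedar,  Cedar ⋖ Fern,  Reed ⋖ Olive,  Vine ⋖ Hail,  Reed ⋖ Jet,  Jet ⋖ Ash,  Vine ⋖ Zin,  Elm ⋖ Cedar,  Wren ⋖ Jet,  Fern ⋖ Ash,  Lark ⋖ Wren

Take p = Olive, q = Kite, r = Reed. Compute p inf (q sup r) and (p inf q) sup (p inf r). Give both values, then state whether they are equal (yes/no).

q sup r = Kite, so p inf (q sup r) = Olive inf Kite = Olive.
p inf q = Olive and p inf r = Reed, so (p inf q) sup (p inf r) = Olive sup Reed = Olive.
Equal: yes.

Olive; Olive; yes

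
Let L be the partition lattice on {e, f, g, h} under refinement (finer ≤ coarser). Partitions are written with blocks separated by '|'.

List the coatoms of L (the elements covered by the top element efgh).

The coatoms are exactly the elements covered by efgh: efg|h, efh|g, ef|gh, egh|f, eg|fh, eh|fg, e|fgh.

efg|h, efh|g, ef|gh, egh|f, eg|fh, eh|fg, e|fgh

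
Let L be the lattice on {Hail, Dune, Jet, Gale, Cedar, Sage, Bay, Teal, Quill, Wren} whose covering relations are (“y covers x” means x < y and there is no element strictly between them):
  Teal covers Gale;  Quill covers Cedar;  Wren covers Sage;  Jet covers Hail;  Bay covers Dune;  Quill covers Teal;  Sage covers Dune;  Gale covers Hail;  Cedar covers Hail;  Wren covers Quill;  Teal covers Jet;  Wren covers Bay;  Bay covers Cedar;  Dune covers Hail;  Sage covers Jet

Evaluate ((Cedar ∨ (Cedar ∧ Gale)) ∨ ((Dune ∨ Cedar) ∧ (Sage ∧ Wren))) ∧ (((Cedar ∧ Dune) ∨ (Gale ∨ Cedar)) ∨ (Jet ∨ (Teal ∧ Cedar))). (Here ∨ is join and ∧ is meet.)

Cedar ∧ Gale = Hail
Cedar ∨ Hail = Cedar
Dune ∨ Cedar = Bay
Sage ∧ Wren = Sage
Bay ∧ Sage = Dune
Cedar ∨ Dune = Bay
Cedar ∧ Dune = Hail
Gale ∨ Cedar = Quill
Hail ∨ Quill = Quill
Teal ∧ Cedar = Hail
Jet ∨ Hail = Jet
Quill ∨ Jet = Quill
Bay ∧ Quill = Cedar

Cedar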